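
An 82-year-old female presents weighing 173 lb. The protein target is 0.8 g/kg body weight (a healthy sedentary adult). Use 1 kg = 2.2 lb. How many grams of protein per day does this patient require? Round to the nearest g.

Weight in kg = 173 ÷ 2.2 = 78.6364 kg.
Protein = 0.8 g/kg × 78.6364 kg = 62.9091 g/day.

63 g/day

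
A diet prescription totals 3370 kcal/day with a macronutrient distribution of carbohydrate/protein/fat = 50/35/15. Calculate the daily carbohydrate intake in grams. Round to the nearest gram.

421 g/day

Carbohydrate energy = 50% × 3370 = 1685 kcal.
At 4 kcal/g: 1685 ÷ 4 = 421.25 g.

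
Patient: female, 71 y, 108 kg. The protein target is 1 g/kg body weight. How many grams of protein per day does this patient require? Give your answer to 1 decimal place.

108.0 g/day

Protein = 1 g/kg × 108 kg = 108 g/day.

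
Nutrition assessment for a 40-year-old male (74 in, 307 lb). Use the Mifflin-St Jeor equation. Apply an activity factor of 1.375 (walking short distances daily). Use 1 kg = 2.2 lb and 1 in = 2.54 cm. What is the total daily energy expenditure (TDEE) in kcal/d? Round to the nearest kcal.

Convert to metric: weight = 307 ÷ 2.2 = 139.5455 kg; height = 74 × 2.54 = 187.96 cm.
Mifflin-St Jeor (male): BMR = 10(139.5455) + 6.25(187.96) − 5(40) + 5 = 1395.4545 + 1174.75 − 200 + 5 = 2375.2045 kcal/day.
TEE = BMR × activity factor = 2375.2045 × 1.375 = 3265.9062 kcal/day.

3266 kcal/d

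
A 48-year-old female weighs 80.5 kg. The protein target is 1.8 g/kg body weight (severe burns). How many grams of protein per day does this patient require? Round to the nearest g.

Protein = 1.8 g/kg × 80.5 kg = 144.9 g/day.

145 g/day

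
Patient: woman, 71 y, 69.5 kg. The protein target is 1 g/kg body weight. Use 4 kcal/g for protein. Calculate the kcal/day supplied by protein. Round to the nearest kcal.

Protein = 1 g/kg × 69.5 kg = 69.5 g/day.
Protein energy = 69.5 g × 4 kcal/g = 278 kcal/day.

278 kcal/day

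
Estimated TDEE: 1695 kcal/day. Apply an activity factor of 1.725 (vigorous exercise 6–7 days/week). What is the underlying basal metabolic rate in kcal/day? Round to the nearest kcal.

BMR = TEE ÷ activity factor = 1695 ÷ 1.725 = 982.6087 kcal/day.

983 kcal/day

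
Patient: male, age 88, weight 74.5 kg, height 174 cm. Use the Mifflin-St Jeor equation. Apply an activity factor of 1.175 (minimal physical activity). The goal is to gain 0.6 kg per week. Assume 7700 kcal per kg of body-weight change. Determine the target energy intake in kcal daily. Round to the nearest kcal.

2302 kcal daily

Mifflin-St Jeor (male): BMR = 10(74.5) + 6.25(174) − 5(88) + 5 = 745 + 1087.5 − 440 + 5 = 1397.5 kcal/day.
TEE = 1397.5 × 1.175 = 1642.0625 kcal/day.
Required daily surplus = 0.6 × 7700 ÷ 7 = 660 kcal/day.
Target intake = 1642.0625 + 660 = 2302.0625 kcal/day.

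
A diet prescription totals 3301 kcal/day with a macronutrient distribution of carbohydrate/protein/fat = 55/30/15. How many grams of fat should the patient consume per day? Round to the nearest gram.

Fat energy = 15% × 3301 = 495.15 kcal.
At 9 kcal/g: 495.15 ÷ 9 = 55.0167 g.

55 g/day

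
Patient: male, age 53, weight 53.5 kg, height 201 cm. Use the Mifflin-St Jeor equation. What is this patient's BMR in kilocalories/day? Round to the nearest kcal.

1531 kilocalories/day

Mifflin-St Jeor (male): BMR = 10(53.5) + 6.25(201) − 5(53) + 5 = 535 + 1256.25 − 265 + 5 = 1531.25 kcal/day.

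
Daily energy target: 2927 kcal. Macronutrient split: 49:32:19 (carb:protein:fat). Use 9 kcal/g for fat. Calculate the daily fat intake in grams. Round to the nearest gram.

62 g/day

Fat energy = 19% × 2927 = 556.13 kcal.
At 9 kcal/g: 556.13 ÷ 9 = 61.7922 g.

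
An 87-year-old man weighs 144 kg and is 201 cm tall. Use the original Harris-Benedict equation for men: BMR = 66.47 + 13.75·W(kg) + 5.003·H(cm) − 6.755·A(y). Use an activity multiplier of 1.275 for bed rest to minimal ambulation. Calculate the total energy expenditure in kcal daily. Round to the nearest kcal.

Harris-Benedict: BMR = 66.47 + 13.75(144) + 5.003(201) − 6.755(87) = 2464.388 kcal/day.
TEE = BMR × activity factor = 2464.388 × 1.275 = 3142.0947 kcal/day.

3142 kcal daily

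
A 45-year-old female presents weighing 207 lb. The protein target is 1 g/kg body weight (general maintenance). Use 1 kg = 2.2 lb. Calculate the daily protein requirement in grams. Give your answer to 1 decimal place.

Weight in kg = 207 ÷ 2.2 = 94.0909 kg.
Protein = 1 g/kg × 94.0909 kg = 94.0909 g/day.

94.1 g/day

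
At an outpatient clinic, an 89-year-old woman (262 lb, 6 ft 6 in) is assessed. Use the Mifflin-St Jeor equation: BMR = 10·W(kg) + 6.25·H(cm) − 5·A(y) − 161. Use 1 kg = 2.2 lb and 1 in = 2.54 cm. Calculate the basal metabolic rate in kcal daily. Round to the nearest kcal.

1823 kcal daily

Convert to metric: weight = 262 ÷ 2.2 = 119.0909 kg; height = (6×12 + 6) × 2.54 = 78 × 2.54 = 198.12 cm.
Mifflin-St Jeor (female): BMR = 10(119.0909) + 6.25(198.12) − 5(89) − 161 = 1190.9091 + 1238.25 − 445 − 161 = 1823.1591 kcal/day.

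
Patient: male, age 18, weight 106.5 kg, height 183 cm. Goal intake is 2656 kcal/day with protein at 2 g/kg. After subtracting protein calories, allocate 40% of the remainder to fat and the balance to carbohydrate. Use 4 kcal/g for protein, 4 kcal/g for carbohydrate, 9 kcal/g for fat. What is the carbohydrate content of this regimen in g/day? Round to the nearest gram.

Protein = 2 × 106.5 = 213 g → 213 × 4 = 852 kcal.
Non-protein calories = 2656 − 852 = 1804 kcal.
Fat: 40% × 1804 = 721.6 kcal; carbohydrate: 1082.4 kcal.
Carbohydrate: 1082.4 kcal ÷ 4 kcal/g = 270.6 g.

271 g/day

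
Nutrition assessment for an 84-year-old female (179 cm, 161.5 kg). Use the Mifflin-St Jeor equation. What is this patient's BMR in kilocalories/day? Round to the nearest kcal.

2153 kilocalories/day

Mifflin-St Jeor (female): BMR = 10(161.5) + 6.25(179) − 5(84) − 161 = 1615 + 1118.75 − 420 − 161 = 2152.75 kcal/day.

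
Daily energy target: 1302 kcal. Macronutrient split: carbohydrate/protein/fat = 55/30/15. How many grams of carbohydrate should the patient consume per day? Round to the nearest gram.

179 g/day

Carbohydrate energy = 55% × 1302 = 716.1 kcal.
At 4 kcal/g: 716.1 ÷ 4 = 179.025 g.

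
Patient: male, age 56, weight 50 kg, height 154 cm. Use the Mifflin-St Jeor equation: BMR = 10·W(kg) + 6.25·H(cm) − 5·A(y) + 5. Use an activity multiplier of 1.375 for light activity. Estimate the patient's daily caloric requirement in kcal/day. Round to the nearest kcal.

1633 kcal/day

Mifflin-St Jeor (male): BMR = 10(50) + 6.25(154) − 5(56) + 5 = 500 + 962.5 − 280 + 5 = 1187.5 kcal/day.
TEE = BMR × activity factor = 1187.5 × 1.375 = 1632.8125 kcal/day.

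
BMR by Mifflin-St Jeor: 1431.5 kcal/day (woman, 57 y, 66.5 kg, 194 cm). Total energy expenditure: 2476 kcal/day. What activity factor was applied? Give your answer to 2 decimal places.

1.73

Activity factor = TEE ÷ BMR = 2476 ÷ 1431.5 = 1.73.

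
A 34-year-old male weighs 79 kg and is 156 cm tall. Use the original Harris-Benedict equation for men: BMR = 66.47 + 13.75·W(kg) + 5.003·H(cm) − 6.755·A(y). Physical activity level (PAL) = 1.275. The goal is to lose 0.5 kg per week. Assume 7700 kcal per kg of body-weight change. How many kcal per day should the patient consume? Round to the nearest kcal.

Harris-Benedict: BMR = 66.47 + 13.75(79) + 5.003(156) − 6.755(34) = 1703.518 kcal/day.
TEE = 1703.518 × 1.275 = 2171.9855 kcal/day.
Required daily deficit = 0.5 × 7700 ÷ 7 = 550 kcal/day.
Target intake = 2171.9855 − 550 = 1621.9855 kcal/day.

1622 kcal per day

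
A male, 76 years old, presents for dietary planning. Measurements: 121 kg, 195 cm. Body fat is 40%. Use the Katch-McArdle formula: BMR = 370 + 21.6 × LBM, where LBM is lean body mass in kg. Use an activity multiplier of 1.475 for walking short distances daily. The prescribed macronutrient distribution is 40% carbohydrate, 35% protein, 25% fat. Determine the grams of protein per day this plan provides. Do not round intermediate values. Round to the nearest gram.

LBM = 121 × (1 − 0.4) = 72.6 kg. Katch-McArdle: BMR = 370 + 21.6 × 72.6 = 1938.16 kcal/day.
TEE = 1938.16 × 1.475 = 2858.786 kcal/day.
Protein energy = 35% × 2858.786 = 1000.5751 kcal.
Protein = 1000.5751 ÷ 4 kcal/g = 250.1438 g.

250 g/day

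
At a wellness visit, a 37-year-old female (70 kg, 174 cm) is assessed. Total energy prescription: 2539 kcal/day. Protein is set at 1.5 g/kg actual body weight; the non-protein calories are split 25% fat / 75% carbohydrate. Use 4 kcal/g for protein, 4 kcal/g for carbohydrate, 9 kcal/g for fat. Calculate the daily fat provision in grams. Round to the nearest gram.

Protein = 1.5 × 70 = 105 g → 105 × 4 = 420 kcal.
Non-protein calories = 2539 − 420 = 2119 kcal.
Fat: 25% × 2119 = 529.75 kcal; carbohydrate: 1589.25 kcal.
Fat: 529.75 kcal ÷ 9 kcal/g = 58.8611 g.

59 g/day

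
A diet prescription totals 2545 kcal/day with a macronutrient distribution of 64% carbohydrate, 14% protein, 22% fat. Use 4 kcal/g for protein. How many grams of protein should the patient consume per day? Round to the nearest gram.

Protein energy = 14% × 2545 = 356.3 kcal.
At 4 kcal/g: 356.3 ÷ 4 = 89.075 g.

89 g/day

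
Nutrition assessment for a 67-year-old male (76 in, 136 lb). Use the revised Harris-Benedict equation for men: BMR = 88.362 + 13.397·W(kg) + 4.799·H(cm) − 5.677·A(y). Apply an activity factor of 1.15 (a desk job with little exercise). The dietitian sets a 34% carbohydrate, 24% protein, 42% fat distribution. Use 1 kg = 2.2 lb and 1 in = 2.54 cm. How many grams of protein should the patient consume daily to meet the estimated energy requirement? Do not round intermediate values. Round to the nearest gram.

Convert to metric: weight = 136 ÷ 2.2 = 61.8182 kg; height = 76 × 2.54 = 193.04 cm.
Harris-Benedict: BMR = 88.362 + 13.397(61.8182) + 4.799(193.04) − 5.677(67) = 1462.5801 kcal/day.
TEE = 1462.5801 × 1.15 = 1681.9672 kcal/day.
Protein energy = 24% × 1681.9672 = 403.6721 kcal.
Protein = 403.6721 ÷ 4 kcal/g = 100.918 g.

101 g/day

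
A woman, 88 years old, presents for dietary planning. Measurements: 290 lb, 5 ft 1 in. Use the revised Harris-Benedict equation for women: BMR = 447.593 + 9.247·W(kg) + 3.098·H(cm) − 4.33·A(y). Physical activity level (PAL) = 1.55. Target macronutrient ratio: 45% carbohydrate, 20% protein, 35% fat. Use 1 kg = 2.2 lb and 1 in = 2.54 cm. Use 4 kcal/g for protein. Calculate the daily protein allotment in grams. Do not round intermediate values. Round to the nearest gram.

Convert to metric: weight = 290 ÷ 2.2 = 131.8182 kg; height = (5×12 + 1) × 2.54 = 61 × 2.54 = 154.94 cm.
Harris-Benedict: BMR = 447.593 + 9.247(131.8182) + 3.098(154.94) − 4.33(88) = 1765.4798 kcal/day.
TEE = 1765.4798 × 1.55 = 2736.4938 kcal/day.
Protein energy = 20% × 2736.4938 = 547.2988 kcal.
Protein = 547.2988 ÷ 4 kcal/g = 136.8247 g.

137 g/day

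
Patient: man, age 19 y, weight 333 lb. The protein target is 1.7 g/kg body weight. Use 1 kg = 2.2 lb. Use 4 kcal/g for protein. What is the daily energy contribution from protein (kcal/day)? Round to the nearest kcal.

1029 kcal/day

Weight in kg = 333 ÷ 2.2 = 151.3636 kg.
Protein = 1.7 g/kg × 151.3636 kg = 257.3182 g/day.
Protein energy = 257.3182 g × 4 kcal/g = 1029.2727 kcal/day.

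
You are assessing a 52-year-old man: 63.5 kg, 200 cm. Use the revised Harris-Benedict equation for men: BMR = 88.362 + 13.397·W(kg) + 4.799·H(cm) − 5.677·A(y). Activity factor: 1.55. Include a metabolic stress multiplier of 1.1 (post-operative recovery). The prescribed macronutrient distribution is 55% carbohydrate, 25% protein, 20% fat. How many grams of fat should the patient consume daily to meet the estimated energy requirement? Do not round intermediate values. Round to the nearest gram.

Harris-Benedict: BMR = 88.362 + 13.397(63.5) + 4.799(200) − 5.677(52) = 1603.6675 kcal/day.
TEE = 1603.6675 × 1.55 = 2485.6846 kcal/day.
With stress factor 1.1: 2485.6846 × 1.1 = 2734.2531 kcal/day.
Fat energy = 20% × 2734.2531 = 546.8506 kcal.
Fat = 546.8506 ÷ 9 kcal/g = 60.7612 g.

61 g/day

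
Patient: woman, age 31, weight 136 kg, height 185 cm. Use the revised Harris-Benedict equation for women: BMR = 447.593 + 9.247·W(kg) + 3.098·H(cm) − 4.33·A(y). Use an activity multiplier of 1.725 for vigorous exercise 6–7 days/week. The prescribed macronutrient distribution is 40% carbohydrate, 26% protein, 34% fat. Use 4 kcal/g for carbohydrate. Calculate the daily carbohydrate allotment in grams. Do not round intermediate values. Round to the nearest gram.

Harris-Benedict: BMR = 447.593 + 9.247(136) + 3.098(185) − 4.33(31) = 2144.085 kcal/day.
TEE = 2144.085 × 1.725 = 3698.5466 kcal/day.
Carbohydrate energy = 40% × 3698.5466 = 1479.4187 kcal.
Carbohydrate = 1479.4187 ÷ 4 kcal/g = 369.8547 g.

370 g/day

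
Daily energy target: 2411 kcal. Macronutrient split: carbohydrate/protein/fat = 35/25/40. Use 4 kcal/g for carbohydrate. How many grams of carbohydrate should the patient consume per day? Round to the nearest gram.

Carbohydrate energy = 35% × 2411 = 843.85 kcal.
At 4 kcal/g: 843.85 ÷ 4 = 210.9625 g.

211 g/day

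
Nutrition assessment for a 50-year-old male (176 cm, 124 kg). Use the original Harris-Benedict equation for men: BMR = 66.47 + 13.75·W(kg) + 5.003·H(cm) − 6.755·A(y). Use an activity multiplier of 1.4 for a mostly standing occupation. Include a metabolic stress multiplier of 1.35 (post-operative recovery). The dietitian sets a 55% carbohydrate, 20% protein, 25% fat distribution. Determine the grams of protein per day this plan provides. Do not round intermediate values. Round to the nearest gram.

Harris-Benedict: BMR = 66.47 + 13.75(124) + 5.003(176) − 6.755(50) = 2314.248 kcal/day.
TEE = 2314.248 × 1.4 = 3239.9472 kcal/day.
With stress factor 1.35: 3239.9472 × 1.35 = 4373.9287 kcal/day.
Protein energy = 20% × 4373.9287 = 874.7857 kcal.
Protein = 874.7857 ÷ 4 kcal/g = 218.6964 g.

219 g/day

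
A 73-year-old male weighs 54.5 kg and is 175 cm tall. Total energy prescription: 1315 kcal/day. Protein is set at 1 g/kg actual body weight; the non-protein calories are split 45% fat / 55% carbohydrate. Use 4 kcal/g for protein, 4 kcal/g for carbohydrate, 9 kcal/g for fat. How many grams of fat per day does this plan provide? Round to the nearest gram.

Protein = 1 × 54.5 = 54.5 g → 54.5 × 4 = 218 kcal.
Non-protein calories = 1315 − 218 = 1097 kcal.
Fat: 45% × 1097 = 493.65 kcal; carbohydrate: 603.35 kcal.
Fat: 493.65 kcal ÷ 9 kcal/g = 54.85 g.

55 g/day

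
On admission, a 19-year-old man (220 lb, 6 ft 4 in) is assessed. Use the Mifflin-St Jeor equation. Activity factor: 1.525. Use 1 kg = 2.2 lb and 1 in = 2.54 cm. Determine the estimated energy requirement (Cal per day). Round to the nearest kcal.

Convert to metric: weight = 220 ÷ 2.2 = 100 kg; height = (6×12 + 4) × 2.54 = 76 × 2.54 = 193.04 cm.
Mifflin-St Jeor (male): BMR = 10(100) + 6.25(193.04) − 5(19) + 5 = 1000 + 1206.5 − 95 + 5 = 2116.5 kcal/day.
TEE = BMR × activity factor = 2116.5 × 1.525 = 3227.6625 kcal/day.

3228 Cal per day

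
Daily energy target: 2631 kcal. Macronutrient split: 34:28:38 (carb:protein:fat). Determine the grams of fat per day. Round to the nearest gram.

111 g/day

Fat energy = 38% × 2631 = 999.78 kcal.
At 9 kcal/g: 999.78 ÷ 9 = 111.0867 g.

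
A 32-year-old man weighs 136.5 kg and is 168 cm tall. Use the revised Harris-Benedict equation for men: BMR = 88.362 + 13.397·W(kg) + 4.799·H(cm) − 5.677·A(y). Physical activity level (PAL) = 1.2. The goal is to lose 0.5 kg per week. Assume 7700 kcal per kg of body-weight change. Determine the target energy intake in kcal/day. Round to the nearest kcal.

2500 kcal/day

Harris-Benedict: BMR = 88.362 + 13.397(136.5) + 4.799(168) − 5.677(32) = 2541.6205 kcal/day.
TEE = 2541.6205 × 1.2 = 3049.9446 kcal/day.
Required daily deficit = 0.5 × 7700 ÷ 7 = 550 kcal/day.
Target intake = 3049.9446 − 550 = 2499.9446 kcal/day.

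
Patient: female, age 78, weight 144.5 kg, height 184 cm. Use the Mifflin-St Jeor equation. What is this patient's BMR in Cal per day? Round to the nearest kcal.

2044 Cal per day

Mifflin-St Jeor (female): BMR = 10(144.5) + 6.25(184) − 5(78) − 161 = 1445 + 1150 − 390 − 161 = 2044 kcal/day.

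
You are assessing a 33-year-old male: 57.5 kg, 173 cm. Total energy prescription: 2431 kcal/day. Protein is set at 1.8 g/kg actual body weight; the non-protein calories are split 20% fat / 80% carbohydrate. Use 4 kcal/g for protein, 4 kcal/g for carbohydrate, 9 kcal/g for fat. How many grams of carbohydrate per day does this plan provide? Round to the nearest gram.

403 g/day

Protein = 1.8 × 57.5 = 103.5 g → 103.5 × 4 = 414 kcal.
Non-protein calories = 2431 − 414 = 2017 kcal.
Fat: 20% × 2017 = 403.4 kcal; carbohydrate: 1613.6 kcal.
Carbohydrate: 1613.6 kcal ÷ 4 kcal/g = 403.4 g.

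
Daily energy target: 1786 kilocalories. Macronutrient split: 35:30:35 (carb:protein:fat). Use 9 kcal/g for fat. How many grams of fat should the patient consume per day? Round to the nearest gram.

69 g/day

Fat energy = 35% × 1786 = 625.1 kcal.
At 9 kcal/g: 625.1 ÷ 9 = 69.4556 g.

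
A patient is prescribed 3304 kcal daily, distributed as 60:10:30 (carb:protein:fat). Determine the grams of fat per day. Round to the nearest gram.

110 g/day

Fat energy = 30% × 3304 = 991.2 kcal.
At 9 kcal/g: 991.2 ÷ 9 = 110.1333 g.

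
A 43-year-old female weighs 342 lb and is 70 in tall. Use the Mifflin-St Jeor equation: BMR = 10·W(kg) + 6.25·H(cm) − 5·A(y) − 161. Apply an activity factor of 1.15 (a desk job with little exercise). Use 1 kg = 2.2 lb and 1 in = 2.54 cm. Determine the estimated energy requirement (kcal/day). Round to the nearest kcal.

2633 kcal/day

Convert to metric: weight = 342 ÷ 2.2 = 155.4545 kg; height = 70 × 2.54 = 177.8 cm.
Mifflin-St Jeor (female): BMR = 10(155.4545) + 6.25(177.8) − 5(43) − 161 = 1554.5455 + 1111.25 − 215 − 161 = 2289.7955 kcal/day.
TEE = BMR × activity factor = 2289.7955 × 1.15 = 2633.2648 kcal/day.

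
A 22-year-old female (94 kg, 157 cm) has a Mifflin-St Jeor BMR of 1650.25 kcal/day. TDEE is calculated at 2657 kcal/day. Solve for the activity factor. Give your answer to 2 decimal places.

1.61

Activity factor = TEE ÷ BMR = 2657 ÷ 1650.25 = 1.61.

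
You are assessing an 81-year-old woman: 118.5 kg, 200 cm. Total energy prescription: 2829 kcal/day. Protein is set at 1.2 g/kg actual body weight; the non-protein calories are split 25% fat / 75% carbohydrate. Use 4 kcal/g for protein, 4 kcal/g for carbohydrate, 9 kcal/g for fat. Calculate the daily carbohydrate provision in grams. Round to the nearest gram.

Protein = 1.2 × 118.5 = 142.2 g → 142.2 × 4 = 568.8 kcal.
Non-protein calories = 2829 − 568.8 = 2260.2 kcal.
Fat: 25% × 2260.2 = 565.05 kcal; carbohydrate: 1695.15 kcal.
Carbohydrate: 1695.15 kcal ÷ 4 kcal/g = 423.7875 g.

424 g/day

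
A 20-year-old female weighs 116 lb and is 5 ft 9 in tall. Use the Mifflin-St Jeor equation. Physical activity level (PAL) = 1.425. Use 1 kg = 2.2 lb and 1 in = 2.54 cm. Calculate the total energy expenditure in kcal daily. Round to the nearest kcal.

1940 kcal daily

Convert to metric: weight = 116 ÷ 2.2 = 52.7273 kg; height = (5×12 + 9) × 2.54 = 69 × 2.54 = 175.26 cm.
Mifflin-St Jeor (female): BMR = 10(52.7273) + 6.25(175.26) − 5(20) − 161 = 527.2727 + 1095.375 − 100 − 161 = 1361.6477 kcal/day.
TEE = BMR × activity factor = 1361.6477 × 1.425 = 1940.348 kcal/day.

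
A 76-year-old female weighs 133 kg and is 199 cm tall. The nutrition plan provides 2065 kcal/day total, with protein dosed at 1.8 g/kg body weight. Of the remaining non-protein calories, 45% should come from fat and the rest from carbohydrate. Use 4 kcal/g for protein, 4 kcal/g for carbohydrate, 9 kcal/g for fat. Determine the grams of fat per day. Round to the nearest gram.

Protein = 1.8 × 133 = 239.4 g → 239.4 × 4 = 957.6 kcal.
Non-protein calories = 2065 − 957.6 = 1107.4 kcal.
Fat: 45% × 1107.4 = 498.33 kcal; carbohydrate: 609.07 kcal.
Fat: 498.33 kcal ÷ 9 kcal/g = 55.37 g.

55 g/day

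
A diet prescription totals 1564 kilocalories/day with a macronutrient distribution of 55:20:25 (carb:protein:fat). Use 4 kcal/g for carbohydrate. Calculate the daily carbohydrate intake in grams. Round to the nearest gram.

215 g/day

Carbohydrate energy = 55% × 1564 = 860.2 kcal.
At 4 kcal/g: 860.2 ÷ 4 = 215.05 g.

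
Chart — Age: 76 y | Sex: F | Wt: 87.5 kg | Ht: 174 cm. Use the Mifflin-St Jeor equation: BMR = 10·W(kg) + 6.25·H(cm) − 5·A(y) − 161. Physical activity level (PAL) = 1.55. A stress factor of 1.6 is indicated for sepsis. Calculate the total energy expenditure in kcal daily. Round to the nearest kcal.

Mifflin-St Jeor (female): BMR = 10(87.5) + 6.25(174) − 5(76) − 161 = 875 + 1087.5 − 380 − 161 = 1421.5 kcal/day.
TEE = BMR × activity factor = 1421.5 × 1.55 = 2203.325 kcal/day.
Apply stress factor: 2203.325 × 1.6 = 3525.32 kcal/day.

3525 kcal daily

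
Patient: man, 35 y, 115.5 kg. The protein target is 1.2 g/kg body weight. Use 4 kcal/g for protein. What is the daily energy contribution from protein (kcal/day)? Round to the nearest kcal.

Protein = 1.2 g/kg × 115.5 kg = 138.6 g/day.
Protein energy = 138.6 g × 4 kcal/g = 554.4 kcal/day.

554 kcal/day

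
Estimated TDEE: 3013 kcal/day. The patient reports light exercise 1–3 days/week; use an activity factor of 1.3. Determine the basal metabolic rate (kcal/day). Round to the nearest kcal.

BMR = TEE ÷ activity factor = 3013 ÷ 1.3 = 2317.6923 kcal/day.

2318 kcal/day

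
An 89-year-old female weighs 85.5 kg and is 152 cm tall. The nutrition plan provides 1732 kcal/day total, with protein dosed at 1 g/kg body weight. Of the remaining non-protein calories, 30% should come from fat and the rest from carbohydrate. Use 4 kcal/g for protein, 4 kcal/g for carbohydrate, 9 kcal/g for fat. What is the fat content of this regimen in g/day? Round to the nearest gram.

46 g/day

Protein = 1 × 85.5 = 85.5 g → 85.5 × 4 = 342 kcal.
Non-protein calories = 1732 − 342 = 1390 kcal.
Fat: 30% × 1390 = 417 kcal; carbohydrate: 973 kcal.
Fat: 417 kcal ÷ 9 kcal/g = 46.3333 g.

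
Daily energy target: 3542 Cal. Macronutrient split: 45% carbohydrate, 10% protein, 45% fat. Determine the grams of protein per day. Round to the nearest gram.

Protein energy = 10% × 3542 = 354.2 kcal.
At 4 kcal/g: 354.2 ÷ 4 = 88.55 g.

89 g/day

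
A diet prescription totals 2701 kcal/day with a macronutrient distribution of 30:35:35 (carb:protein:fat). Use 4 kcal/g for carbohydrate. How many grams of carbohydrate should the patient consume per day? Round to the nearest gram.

Carbohydrate energy = 30% × 2701 = 810.3 kcal.
At 4 kcal/g: 810.3 ÷ 4 = 202.575 g.

203 g/day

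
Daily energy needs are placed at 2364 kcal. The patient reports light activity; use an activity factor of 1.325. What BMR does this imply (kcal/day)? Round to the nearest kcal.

1784 kcal/day

BMR = TEE ÷ activity factor = 2364 ÷ 1.325 = 1784.1509 kcal/day.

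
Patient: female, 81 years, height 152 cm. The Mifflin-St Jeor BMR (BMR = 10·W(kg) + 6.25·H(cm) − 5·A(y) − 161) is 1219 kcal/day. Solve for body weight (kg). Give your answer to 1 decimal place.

1219 = 10·W + 6.25(152) − 5(81) − 161
10·W = 1219 − 384 = 835, so W = 83.5 kg.

83.5 kg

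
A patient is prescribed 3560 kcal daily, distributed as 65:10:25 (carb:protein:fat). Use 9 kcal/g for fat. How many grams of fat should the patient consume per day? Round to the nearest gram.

99 g/day

Fat energy = 25% × 3560 = 890 kcal.
At 9 kcal/g: 890 ÷ 9 = 98.8889 g.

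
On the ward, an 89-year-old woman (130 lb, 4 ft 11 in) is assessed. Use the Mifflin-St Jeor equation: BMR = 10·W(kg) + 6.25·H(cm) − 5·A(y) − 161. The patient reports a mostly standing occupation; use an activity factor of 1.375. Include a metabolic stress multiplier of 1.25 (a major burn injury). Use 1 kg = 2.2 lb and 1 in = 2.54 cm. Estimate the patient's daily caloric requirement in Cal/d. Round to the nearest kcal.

1584 Cal/d

Convert to metric: weight = 130 ÷ 2.2 = 59.0909 kg; height = (4×12 + 11) × 2.54 = 59 × 2.54 = 149.86 cm.
Mifflin-St Jeor (female): BMR = 10(59.0909) + 6.25(149.86) − 5(89) − 161 = 590.9091 + 936.625 − 445 − 161 = 921.5341 kcal/day.
TEE = BMR × activity factor = 921.5341 × 1.375 = 1267.1094 kcal/day.
Apply stress factor: 1267.1094 × 1.25 = 1583.8867 kcal/day.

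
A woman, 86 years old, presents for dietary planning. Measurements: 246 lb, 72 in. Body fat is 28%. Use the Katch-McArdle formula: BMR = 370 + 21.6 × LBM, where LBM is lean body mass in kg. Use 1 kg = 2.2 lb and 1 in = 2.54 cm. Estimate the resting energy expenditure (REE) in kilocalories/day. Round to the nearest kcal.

2109 kilocalories/day

Convert to metric: weight = 246 ÷ 2.2 = 111.8182 kg; height = 72 × 2.54 = 182.88 cm.
LBM = 111.8182 × (1 − 0.28) = 80.5091 kg. Katch-McArdle: BMR = 370 + 21.6 × 80.5091 = 2108.9964 kcal/day.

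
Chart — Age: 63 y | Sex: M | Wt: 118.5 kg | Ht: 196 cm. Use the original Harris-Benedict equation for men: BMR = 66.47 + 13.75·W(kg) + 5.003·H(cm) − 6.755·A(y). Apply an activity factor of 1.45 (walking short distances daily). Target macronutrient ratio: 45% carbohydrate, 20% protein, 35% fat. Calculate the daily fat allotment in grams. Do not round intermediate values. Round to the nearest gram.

Harris-Benedict: BMR = 66.47 + 13.75(118.5) + 5.003(196) − 6.755(63) = 2250.868 kcal/day.
TEE = 2250.868 × 1.45 = 3263.7586 kcal/day.
Fat energy = 35% × 3263.7586 = 1142.3155 kcal.
Fat = 1142.3155 ÷ 9 kcal/g = 126.9239 g.

127 g/day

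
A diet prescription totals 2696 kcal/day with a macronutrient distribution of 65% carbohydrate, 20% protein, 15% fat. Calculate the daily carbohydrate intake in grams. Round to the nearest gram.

438 g/day

Carbohydrate energy = 65% × 2696 = 1752.4 kcal.
At 4 kcal/g: 1752.4 ÷ 4 = 438.1 g.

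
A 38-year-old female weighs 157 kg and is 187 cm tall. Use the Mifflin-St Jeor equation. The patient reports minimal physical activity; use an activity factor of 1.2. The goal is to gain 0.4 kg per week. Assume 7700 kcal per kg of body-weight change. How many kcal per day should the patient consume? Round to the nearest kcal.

Mifflin-St Jeor (female): BMR = 10(157) + 6.25(187) − 5(38) − 161 = 1570 + 1168.75 − 190 − 161 = 2387.75 kcal/day.
TEE = 2387.75 × 1.2 = 2865.3 kcal/day.
Required daily surplus = 0.4 × 7700 ÷ 7 = 440 kcal/day.
Target intake = 2865.3 + 440 = 3305.3 kcal/day.

3305 kcal per day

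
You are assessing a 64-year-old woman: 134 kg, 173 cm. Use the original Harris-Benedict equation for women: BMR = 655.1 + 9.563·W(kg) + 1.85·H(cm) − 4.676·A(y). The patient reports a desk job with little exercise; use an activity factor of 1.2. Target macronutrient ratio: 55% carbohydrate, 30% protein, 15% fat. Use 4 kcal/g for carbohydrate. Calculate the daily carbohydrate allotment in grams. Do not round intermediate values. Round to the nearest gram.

323 g/day

Harris-Benedict: BMR = 655.1 + 9.563(134) + 1.85(173) − 4.676(64) = 1957.328 kcal/day.
TEE = 1957.328 × 1.2 = 2348.7936 kcal/day.
Carbohydrate energy = 55% × 2348.7936 = 1291.8365 kcal.
Carbohydrate = 1291.8365 ÷ 4 kcal/g = 322.9591 g.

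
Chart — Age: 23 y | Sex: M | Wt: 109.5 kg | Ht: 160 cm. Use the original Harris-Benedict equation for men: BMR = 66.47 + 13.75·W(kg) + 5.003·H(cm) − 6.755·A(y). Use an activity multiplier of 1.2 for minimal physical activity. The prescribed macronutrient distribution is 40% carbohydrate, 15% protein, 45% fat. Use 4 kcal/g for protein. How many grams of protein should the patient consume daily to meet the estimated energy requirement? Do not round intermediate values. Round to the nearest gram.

Harris-Benedict: BMR = 66.47 + 13.75(109.5) + 5.003(160) − 6.755(23) = 2217.21 kcal/day.
TEE = 2217.21 × 1.2 = 2660.652 kcal/day.
Protein energy = 15% × 2660.652 = 399.0978 kcal.
Protein = 399.0978 ÷ 4 kcal/g = 99.7745 g.

100 g/day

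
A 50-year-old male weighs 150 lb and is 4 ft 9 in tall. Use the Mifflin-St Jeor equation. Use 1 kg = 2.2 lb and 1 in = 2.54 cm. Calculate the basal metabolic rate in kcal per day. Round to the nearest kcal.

1342 kcal per day

Convert to metric: weight = 150 ÷ 2.2 = 68.1818 kg; height = (4×12 + 9) × 2.54 = 57 × 2.54 = 144.78 cm.
Mifflin-St Jeor (male): BMR = 10(68.1818) + 6.25(144.78) − 5(50) + 5 = 681.8182 + 904.875 − 250 + 5 = 1341.6932 kcal/day.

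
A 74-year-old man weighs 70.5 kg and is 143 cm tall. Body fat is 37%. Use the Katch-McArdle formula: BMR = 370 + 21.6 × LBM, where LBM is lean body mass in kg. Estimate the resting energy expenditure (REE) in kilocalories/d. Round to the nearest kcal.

1329 kilocalories/d

LBM = 70.5 × (1 − 0.37) = 44.415 kg. Katch-McArdle: BMR = 370 + 21.6 × 44.415 = 1329.364 kcal/day.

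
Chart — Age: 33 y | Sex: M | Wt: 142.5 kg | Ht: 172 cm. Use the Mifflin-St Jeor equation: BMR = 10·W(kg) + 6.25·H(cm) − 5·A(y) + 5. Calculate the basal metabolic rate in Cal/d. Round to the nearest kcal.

2340 Cal/d

Mifflin-St Jeor (male): BMR = 10(142.5) + 6.25(172) − 5(33) + 5 = 1425 + 1075 − 165 + 5 = 2340 kcal/day.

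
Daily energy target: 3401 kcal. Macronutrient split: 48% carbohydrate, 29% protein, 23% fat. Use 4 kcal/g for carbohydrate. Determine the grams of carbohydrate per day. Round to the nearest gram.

408 g/day

Carbohydrate energy = 48% × 3401 = 1632.48 kcal.
At 4 kcal/g: 1632.48 ÷ 4 = 408.12 g.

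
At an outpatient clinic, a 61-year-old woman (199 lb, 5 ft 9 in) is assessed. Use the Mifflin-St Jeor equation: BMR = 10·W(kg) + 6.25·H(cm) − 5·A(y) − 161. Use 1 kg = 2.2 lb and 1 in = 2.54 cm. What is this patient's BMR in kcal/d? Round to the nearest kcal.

1534 kcal/d

Convert to metric: weight = 199 ÷ 2.2 = 90.4545 kg; height = (5×12 + 9) × 2.54 = 69 × 2.54 = 175.26 cm.
Mifflin-St Jeor (female): BMR = 10(90.4545) + 6.25(175.26) − 5(61) − 161 = 904.5455 + 1095.375 − 305 − 161 = 1533.9205 kcal/day.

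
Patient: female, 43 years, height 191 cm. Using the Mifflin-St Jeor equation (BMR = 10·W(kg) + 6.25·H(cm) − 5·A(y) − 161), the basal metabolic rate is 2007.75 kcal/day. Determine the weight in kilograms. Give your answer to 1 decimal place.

2007.75 = 10·W + 6.25(191) − 5(43) − 161
10·W = 2007.75 − 817.75 = 1190, so W = 119 kg.

119.0 kg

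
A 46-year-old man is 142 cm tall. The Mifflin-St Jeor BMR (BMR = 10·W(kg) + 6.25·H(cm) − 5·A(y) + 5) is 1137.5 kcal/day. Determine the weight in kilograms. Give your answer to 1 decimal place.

1137.5 = 10·W + 6.25(142) − 5(46) + 5
10·W = 1137.5 − 662.5 = 475, so W = 47.5 kg.

47.5 kg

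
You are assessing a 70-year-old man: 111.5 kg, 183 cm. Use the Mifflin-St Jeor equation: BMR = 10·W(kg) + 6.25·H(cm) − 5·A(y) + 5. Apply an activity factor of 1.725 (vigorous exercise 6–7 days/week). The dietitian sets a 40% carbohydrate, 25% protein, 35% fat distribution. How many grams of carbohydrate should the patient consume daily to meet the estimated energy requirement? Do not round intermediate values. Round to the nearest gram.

Mifflin-St Jeor (male): BMR = 10(111.5) + 6.25(183) − 5(70) + 5 = 1115 + 1143.75 − 350 + 5 = 1913.75 kcal/day.
TEE = 1913.75 × 1.725 = 3301.2188 kcal/day.
Carbohydrate energy = 40% × 3301.2188 = 1320.4875 kcal.
Carbohydrate = 1320.4875 ÷ 4 kcal/g = 330.1219 g.

330 g/day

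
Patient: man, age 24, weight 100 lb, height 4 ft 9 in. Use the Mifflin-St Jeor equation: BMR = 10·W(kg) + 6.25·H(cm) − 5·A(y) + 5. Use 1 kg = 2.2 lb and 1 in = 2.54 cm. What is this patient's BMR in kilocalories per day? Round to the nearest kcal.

1244 kilocalories per day

Convert to metric: weight = 100 ÷ 2.2 = 45.4545 kg; height = (4×12 + 9) × 2.54 = 57 × 2.54 = 144.78 cm.
Mifflin-St Jeor (male): BMR = 10(45.4545) + 6.25(144.78) − 5(24) + 5 = 454.5455 + 904.875 − 120 + 5 = 1244.4205 kcal/day.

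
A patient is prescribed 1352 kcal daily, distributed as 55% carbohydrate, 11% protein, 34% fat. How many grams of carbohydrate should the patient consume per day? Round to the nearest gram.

Carbohydrate energy = 55% × 1352 = 743.6 kcal.
At 4 kcal/g: 743.6 ÷ 4 = 185.9 g.

186 g/day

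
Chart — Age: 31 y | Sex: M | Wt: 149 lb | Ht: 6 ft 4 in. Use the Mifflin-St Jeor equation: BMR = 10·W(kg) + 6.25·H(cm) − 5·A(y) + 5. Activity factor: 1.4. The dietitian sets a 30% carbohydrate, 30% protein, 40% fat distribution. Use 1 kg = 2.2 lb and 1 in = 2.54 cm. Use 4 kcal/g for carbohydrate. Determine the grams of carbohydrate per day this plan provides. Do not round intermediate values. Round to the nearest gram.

182 g/day

Convert to metric: weight = 149 ÷ 2.2 = 67.7273 kg; height = (6×12 + 4) × 2.54 = 76 × 2.54 = 193.04 cm.
Mifflin-St Jeor (male): BMR = 10(67.7273) + 6.25(193.04) − 5(31) + 5 = 677.2727 + 1206.5 − 155 + 5 = 1733.7727 kcal/day.
TEE = 1733.7727 × 1.4 = 2427.2818 kcal/day.
Carbohydrate energy = 30% × 2427.2818 = 728.1845 kcal.
Carbohydrate = 728.1845 ÷ 4 kcal/g = 182.0461 g.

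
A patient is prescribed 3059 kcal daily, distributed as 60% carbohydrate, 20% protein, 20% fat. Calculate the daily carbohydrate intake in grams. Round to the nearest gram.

Carbohydrate energy = 60% × 3059 = 1835.4 kcal.
At 4 kcal/g: 1835.4 ÷ 4 = 458.85 g.

459 g/day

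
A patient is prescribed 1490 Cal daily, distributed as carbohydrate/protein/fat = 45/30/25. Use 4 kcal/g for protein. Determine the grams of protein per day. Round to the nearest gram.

Protein energy = 30% × 1490 = 447 kcal.
At 4 kcal/g: 447 ÷ 4 = 111.75 g.

112 g/day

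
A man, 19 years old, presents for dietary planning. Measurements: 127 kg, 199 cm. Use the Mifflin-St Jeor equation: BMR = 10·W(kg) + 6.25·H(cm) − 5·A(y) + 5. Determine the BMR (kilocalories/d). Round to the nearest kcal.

Mifflin-St Jeor (male): BMR = 10(127) + 6.25(199) − 5(19) + 5 = 1270 + 1243.75 − 95 + 5 = 2423.75 kcal/day.

2424 kilocalories/d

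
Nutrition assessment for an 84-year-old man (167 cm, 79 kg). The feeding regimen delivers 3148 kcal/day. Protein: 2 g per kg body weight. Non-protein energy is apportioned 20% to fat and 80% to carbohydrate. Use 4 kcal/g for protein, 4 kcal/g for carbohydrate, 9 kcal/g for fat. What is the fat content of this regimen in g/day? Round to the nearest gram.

56 g/day

Protein = 2 × 79 = 158 g → 158 × 4 = 632 kcal.
Non-protein calories = 3148 − 632 = 2516 kcal.
Fat: 20% × 2516 = 503.2 kcal; carbohydrate: 2012.8 kcal.
Fat: 503.2 kcal ÷ 9 kcal/g = 55.9111 g.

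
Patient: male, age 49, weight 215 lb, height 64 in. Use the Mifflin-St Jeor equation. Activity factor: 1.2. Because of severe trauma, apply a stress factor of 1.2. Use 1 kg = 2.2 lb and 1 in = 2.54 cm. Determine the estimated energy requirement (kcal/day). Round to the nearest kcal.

2525 kcal/day

Convert to metric: weight = 215 ÷ 2.2 = 97.7273 kg; height = 64 × 2.54 = 162.56 cm.
Mifflin-St Jeor (male): BMR = 10(97.7273) + 6.25(162.56) − 5(49) + 5 = 977.2727 + 1016 − 245 + 5 = 1753.2727 kcal/day.
TEE = BMR × activity factor = 1753.2727 × 1.2 = 2103.9273 kcal/day.
Apply stress factor: 2103.9273 × 1.2 = 2524.7127 kcal/day.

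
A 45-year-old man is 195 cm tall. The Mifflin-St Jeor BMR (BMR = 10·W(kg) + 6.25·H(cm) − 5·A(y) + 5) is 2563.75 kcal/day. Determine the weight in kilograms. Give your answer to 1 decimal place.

2563.75 = 10·W + 6.25(195) − 5(45) + 5
10·W = 2563.75 − 998.75 = 1565, so W = 156.5 kg.

156.5 kg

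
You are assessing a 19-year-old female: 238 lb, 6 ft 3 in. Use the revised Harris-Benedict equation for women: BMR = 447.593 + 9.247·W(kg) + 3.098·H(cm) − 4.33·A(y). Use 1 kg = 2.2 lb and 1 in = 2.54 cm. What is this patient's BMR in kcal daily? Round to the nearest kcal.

1956 kcal daily

Convert to metric: weight = 238 ÷ 2.2 = 108.1818 kg; height = (6×12 + 3) × 2.54 = 75 × 2.54 = 190.5 cm.
Harris-Benedict: BMR = 447.593 + 9.247(108.1818) + 3.098(190.5) − 4.33(19) = 1955.8493 kcal/day.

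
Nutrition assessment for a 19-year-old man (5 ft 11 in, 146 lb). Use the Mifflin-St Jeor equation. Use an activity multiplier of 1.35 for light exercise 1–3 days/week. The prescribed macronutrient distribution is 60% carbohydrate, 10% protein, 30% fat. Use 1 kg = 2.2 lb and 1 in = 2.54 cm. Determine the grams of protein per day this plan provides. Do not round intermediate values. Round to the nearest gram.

57 g/day

Convert to metric: weight = 146 ÷ 2.2 = 66.3636 kg; height = (5×12 + 11) × 2.54 = 71 × 2.54 = 180.34 cm.
Mifflin-St Jeor (male): BMR = 10(66.3636) + 6.25(180.34) − 5(19) + 5 = 663.6364 + 1127.125 − 95 + 5 = 1700.7614 kcal/day.
TEE = 1700.7614 × 1.35 = 2296.0278 kcal/day.
Protein energy = 10% × 2296.0278 = 229.6028 kcal.
Protein = 229.6028 ÷ 4 kcal/g = 57.4007 g.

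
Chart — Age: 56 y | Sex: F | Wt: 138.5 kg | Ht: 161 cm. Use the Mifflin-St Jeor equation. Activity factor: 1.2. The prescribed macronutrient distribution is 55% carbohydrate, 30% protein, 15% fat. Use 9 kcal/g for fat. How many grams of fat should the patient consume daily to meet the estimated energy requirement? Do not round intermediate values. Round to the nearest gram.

Mifflin-St Jeor (female): BMR = 10(138.5) + 6.25(161) − 5(56) − 161 = 1385 + 1006.25 − 280 − 161 = 1950.25 kcal/day.
TEE = 1950.25 × 1.2 = 2340.3 kcal/day.
Fat energy = 15% × 2340.3 = 351.045 kcal.
Fat = 351.045 ÷ 9 kcal/g = 39.005 g.

39 g/day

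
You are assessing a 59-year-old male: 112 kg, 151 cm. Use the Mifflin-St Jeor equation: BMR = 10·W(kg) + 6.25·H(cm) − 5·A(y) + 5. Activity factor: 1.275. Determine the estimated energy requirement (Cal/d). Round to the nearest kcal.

Mifflin-St Jeor (male): BMR = 10(112) + 6.25(151) − 5(59) + 5 = 1120 + 943.75 − 295 + 5 = 1773.75 kcal/day.
TEE = BMR × activity factor = 1773.75 × 1.275 = 2261.5313 kcal/day.

2262 Cal/d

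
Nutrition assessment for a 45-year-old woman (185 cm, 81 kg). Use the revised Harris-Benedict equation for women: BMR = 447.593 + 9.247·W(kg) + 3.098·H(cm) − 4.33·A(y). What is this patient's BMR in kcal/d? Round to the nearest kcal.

Harris-Benedict: BMR = 447.593 + 9.247(81) + 3.098(185) − 4.33(45) = 1574.88 kcal/day.

1575 kcal/d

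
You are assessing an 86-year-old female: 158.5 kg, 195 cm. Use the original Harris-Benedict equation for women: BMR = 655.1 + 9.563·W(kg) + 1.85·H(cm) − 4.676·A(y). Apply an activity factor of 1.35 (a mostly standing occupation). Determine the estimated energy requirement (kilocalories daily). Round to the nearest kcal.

2875 kilocalories daily

Harris-Benedict: BMR = 655.1 + 9.563(158.5) + 1.85(195) − 4.676(86) = 2129.4495 kcal/day.
TEE = BMR × activity factor = 2129.4495 × 1.35 = 2874.7568 kcal/day.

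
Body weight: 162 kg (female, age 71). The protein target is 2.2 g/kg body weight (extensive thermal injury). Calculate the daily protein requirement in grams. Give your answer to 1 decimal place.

356.4 g/day

Protein = 2.2 g/kg × 162 kg = 356.4 g/day.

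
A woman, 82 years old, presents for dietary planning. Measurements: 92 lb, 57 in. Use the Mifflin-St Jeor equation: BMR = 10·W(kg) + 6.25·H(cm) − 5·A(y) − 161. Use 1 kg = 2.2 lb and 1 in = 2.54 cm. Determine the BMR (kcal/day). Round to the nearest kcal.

Convert to metric: weight = 92 ÷ 2.2 = 41.8182 kg; height = 57 × 2.54 = 144.78 cm.
Mifflin-St Jeor (female): BMR = 10(41.8182) + 6.25(144.78) − 5(82) − 161 = 418.1818 + 904.875 − 410 − 161 = 752.0568 kcal/day.

752 kcal/day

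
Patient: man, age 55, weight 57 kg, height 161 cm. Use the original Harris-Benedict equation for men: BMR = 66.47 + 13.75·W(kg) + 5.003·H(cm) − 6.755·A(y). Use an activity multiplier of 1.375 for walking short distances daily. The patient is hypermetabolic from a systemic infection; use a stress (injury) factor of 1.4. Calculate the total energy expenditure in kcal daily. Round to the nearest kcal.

2472 kcal daily

Harris-Benedict: BMR = 66.47 + 13.75(57) + 5.003(161) − 6.755(55) = 1284.178 kcal/day.
TEE = BMR × activity factor = 1284.178 × 1.375 = 1765.7448 kcal/day.
Apply stress factor: 1765.7448 × 1.4 = 2472.0427 kcal/day.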